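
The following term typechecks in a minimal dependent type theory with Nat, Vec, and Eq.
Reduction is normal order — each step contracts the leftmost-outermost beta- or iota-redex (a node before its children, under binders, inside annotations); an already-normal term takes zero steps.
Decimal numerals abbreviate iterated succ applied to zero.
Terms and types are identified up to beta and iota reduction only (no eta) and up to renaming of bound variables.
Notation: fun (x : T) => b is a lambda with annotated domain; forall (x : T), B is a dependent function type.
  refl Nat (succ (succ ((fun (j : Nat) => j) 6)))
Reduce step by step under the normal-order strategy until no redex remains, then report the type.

reduction (normal order):
  refl Nat (succ (succ ((fun (j : Nat) => j) 6)))
  ~> refl Nat 8
type:
  Eq Nat 8 8


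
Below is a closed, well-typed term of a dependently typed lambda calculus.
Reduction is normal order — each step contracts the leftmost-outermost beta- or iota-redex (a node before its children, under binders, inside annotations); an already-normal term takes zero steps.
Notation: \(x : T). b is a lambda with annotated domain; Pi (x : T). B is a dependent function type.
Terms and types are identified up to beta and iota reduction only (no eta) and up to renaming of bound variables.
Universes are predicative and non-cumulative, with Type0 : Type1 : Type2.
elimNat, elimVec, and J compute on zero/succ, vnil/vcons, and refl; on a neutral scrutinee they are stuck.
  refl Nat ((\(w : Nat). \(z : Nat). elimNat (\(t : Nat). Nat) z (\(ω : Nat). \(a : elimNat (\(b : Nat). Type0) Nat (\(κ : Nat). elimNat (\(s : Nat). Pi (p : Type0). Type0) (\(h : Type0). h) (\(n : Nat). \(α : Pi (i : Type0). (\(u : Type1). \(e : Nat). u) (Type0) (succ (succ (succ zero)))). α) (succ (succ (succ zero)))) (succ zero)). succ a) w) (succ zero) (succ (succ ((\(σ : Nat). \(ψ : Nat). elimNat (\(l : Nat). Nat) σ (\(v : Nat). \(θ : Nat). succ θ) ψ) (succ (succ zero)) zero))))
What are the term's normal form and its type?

resulting normal form:
  refl Nat (succ (succ (succ (succ (succ zero)))))
inferred type:
  Eq Nat (succ (succ (succ (succ (succ zero))))) (succ (succ (succ (succ (succ zero)))))
observation: 9 normal-order steps normalize the term, beginning with a beta-redex.


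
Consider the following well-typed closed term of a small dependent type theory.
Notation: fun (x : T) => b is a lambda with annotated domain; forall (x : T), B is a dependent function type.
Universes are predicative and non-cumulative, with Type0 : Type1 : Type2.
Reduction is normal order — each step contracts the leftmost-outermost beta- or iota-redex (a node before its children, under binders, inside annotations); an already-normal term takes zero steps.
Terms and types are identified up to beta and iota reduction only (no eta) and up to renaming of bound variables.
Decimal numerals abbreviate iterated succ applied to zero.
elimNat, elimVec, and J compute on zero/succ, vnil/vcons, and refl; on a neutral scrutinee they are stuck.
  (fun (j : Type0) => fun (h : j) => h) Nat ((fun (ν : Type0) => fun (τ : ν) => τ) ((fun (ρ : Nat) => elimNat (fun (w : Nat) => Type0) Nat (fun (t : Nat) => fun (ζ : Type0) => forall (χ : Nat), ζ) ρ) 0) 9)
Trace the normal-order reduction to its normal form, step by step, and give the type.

reduction (normal order):
  (fun (j : Type0) => fun (h : j) => h) Nat ((fun (ν : Type0) => fun (τ : ν) => τ) ((fun (ρ : Nat) => elimNat (fun (w : Nat) => Type0) Nat (fun (t : Nat) => fun (ζ : Type0) => forall (χ : Nat), ζ) ρ) 0) 9)
  ~> (fun (j : Nat) => j) ((fun (h : Type0) => fun (ν : h) => ν) ((fun (τ : Nat) => elimNat (fun (ρ : Nat) => Type0) Nat (fun (w : Nat) => fun (t : Type0) => forall (ζ : Nat), t) τ) 0) 9)
  ~> (fun (j : Type0) => fun (h : j) => h) ((fun (ν : Nat) => elimNat (fun (τ : Nat) => Type0) Nat (fun (ρ : Nat) => fun (w : Type0) => forall (t : Nat), w) ν) 0) 9
  ~> (fun (j : (fun (h : Nat) => elimNat (fun (ν : Nat) => Type0) Nat (fun (τ : Nat) => fun (ρ : Type0) => forall (w : Nat), ρ) h) 0) => j) 9
  ~> 9
type:
  Nat


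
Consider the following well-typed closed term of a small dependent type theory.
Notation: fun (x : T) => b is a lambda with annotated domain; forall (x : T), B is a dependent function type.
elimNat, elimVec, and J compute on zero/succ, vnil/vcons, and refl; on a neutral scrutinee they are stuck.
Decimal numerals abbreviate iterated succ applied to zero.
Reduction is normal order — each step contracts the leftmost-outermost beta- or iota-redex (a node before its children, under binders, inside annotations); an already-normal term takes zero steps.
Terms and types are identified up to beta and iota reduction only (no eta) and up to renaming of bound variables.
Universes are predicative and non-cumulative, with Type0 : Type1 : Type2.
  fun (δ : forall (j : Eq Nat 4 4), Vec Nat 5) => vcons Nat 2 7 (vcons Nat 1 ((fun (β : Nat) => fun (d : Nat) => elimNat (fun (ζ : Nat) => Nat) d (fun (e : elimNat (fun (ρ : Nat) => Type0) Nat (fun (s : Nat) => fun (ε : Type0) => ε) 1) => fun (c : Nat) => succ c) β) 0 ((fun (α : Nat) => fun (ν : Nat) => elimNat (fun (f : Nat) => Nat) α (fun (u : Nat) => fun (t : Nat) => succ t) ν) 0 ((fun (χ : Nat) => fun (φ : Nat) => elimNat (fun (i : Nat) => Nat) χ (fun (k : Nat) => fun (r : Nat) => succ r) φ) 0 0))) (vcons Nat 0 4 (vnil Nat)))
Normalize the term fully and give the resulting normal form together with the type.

reduced normal form:
  fun (δ : forall (j : Eq Nat 4 4), Vec Nat 5) => vcons Nat 2 7 (vcons Nat 1 0 (vcons Nat 0 4 (vnil Nat)))
inferred type:
  forall (δ : forall (j : Eq Nat 4 4), Vec Nat 5), Vec Nat 3
observation: contracting a beta-redex first, the term normalizes in 9 steps.


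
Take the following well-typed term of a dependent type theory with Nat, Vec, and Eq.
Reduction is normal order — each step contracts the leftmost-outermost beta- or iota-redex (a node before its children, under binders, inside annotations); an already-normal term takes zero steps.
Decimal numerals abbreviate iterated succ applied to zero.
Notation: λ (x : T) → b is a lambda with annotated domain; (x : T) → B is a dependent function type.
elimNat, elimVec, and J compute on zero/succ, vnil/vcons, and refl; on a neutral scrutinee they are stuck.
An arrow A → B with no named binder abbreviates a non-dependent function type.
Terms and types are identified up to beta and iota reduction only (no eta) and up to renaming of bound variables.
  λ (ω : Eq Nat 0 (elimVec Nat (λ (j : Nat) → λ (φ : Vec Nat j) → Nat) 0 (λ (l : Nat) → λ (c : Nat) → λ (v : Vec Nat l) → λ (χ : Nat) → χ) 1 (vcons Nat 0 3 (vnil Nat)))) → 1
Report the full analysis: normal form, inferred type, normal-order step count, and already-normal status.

reduced normal form:
  λ (ω : Eq Nat 0 0) → 1
the term's type:
  Eq Nat 0 0 → Nat
steps to reach normal form (normal order): 6
started in normal form: no
first redex: an elimVec iota-redex


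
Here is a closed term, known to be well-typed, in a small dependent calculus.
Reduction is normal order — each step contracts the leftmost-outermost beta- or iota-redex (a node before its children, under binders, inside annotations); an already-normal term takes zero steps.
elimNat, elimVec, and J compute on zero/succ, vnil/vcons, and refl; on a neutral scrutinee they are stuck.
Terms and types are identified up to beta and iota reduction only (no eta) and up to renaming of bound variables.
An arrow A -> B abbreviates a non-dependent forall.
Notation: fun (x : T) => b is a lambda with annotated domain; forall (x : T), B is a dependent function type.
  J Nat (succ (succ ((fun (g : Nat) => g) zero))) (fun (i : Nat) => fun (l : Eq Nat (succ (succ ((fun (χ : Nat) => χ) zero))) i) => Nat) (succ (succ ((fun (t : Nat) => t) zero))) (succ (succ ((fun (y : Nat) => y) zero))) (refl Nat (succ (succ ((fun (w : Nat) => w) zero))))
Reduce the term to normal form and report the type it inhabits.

resulting normal form:
  succ (succ zero)
the term's type:
  Nat
observation: the first redex contracted is a J iota-redex; the normal form is reached in 2 normal-order steps.


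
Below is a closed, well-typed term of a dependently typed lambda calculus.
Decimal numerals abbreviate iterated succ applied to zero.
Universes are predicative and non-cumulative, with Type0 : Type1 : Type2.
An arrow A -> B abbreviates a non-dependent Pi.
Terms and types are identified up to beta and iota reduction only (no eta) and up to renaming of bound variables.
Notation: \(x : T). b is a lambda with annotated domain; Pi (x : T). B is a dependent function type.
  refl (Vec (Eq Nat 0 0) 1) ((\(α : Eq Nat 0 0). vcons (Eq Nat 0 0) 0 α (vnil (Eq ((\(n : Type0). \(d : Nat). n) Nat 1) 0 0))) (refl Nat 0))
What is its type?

type:
  Eq (Vec (Eq Nat 0 0) 1) (vcons (Eq Nat 0 0) 0 (refl Nat 0) (vnil (Eq Nat 0 0))) (vcons (Eq Nat 0 0) 0 (refl Nat 0) (vnil (Eq Nat 0 0)))


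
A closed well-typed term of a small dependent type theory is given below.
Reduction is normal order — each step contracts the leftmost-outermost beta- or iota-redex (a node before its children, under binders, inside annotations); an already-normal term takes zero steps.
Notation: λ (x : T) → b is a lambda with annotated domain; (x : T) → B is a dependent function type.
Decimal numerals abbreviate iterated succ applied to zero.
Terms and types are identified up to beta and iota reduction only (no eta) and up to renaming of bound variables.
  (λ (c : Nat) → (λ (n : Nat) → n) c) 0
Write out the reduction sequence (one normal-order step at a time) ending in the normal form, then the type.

normal-order reduction sequence:
  (λ (c : Nat) → (λ (n : Nat) → n) c) 0
  ~> (λ (c : Nat) → c) 0
  ~> 0
inferred type:
  Nat


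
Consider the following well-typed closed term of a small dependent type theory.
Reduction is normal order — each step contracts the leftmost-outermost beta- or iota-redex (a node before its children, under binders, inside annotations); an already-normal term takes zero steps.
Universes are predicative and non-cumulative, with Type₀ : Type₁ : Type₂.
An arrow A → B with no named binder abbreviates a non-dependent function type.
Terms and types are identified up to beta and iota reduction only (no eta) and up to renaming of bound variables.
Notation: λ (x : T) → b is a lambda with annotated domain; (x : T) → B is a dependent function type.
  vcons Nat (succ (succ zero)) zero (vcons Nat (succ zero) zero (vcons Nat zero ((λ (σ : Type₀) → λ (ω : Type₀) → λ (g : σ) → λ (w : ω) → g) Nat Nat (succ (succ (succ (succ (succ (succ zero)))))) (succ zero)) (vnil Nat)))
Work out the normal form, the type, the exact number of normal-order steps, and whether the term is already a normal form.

normal form:
  vcons Nat (succ (succ zero)) zero (vcons Nat (succ zero) zero (vcons Nat zero (succ (succ (succ (succ (succ (succ zero)))))) (vnil Nat)))
the term's type:
  Vec Nat (succ (succ (succ zero)))
normal-order step count: 4
already normal: no
first contracted redex: a beta-redex


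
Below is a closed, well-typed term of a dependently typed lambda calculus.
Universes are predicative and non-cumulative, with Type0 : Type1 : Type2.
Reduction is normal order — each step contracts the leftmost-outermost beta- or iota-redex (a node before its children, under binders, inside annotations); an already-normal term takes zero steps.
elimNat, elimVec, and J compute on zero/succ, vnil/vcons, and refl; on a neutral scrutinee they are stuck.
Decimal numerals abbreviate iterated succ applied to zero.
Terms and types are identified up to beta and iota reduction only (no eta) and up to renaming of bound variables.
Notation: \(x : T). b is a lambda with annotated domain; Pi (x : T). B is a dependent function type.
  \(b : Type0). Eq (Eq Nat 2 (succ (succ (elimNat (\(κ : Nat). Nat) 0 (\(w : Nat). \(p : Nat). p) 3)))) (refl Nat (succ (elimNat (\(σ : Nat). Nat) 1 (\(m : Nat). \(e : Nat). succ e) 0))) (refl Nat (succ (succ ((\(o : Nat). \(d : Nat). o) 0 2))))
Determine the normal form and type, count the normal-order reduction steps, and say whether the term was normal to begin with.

normal form:
  \(b : Type0). Eq (Eq Nat 2 2) (refl Nat 2) (refl Nat 2)
the term's type:
  Pi (b : Type0). Type0
steps to reach normal form (normal order): 13
already normal: no
first contracted redex: an elimNat iota-redex


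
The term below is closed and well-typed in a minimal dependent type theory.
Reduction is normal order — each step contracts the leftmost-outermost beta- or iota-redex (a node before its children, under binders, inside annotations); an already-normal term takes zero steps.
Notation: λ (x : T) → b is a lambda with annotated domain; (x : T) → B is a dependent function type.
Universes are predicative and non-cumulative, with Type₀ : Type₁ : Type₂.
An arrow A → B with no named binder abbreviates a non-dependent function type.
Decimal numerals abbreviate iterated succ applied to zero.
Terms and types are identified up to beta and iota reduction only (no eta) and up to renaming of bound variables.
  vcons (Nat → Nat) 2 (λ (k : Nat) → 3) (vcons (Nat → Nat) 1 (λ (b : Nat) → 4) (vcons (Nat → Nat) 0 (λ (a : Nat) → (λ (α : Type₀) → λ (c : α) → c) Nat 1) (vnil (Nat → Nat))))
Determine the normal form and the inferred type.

resulting normal form:
  vcons (Nat → Nat) 2 (λ (k : Nat) → 3) (vcons (Nat → Nat) 1 (λ (b : Nat) → 4) (vcons (Nat → Nat) 0 (λ (a : Nat) → 1) (vnil (Nat → Nat))))
inferred type:
  Vec (Nat → Nat) 3
observation: 2 normal-order steps normalize the term, beginning with a beta-redex.


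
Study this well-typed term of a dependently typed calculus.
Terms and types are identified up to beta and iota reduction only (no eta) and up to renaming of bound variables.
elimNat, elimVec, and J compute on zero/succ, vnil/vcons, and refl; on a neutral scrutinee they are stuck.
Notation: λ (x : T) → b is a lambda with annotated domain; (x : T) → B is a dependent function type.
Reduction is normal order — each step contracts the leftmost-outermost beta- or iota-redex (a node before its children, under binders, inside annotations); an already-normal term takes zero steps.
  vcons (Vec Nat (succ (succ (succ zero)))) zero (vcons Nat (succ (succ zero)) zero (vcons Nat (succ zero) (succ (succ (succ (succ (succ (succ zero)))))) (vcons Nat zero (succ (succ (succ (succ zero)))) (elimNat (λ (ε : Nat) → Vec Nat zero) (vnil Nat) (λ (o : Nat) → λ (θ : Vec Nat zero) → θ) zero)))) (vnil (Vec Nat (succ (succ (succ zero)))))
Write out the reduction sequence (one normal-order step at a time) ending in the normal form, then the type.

reduction (normal order):
  vcons (Vec Nat (succ (succ (succ zero)))) zero (vcons Nat (succ (succ zero)) zero (vcons Nat (succ zero) (succ (succ (succ (succ (succ (succ zero)))))) (vcons Nat zero (succ (succ (succ (succ zero)))) (elimNat (λ (ε : Nat) → Vec Nat zero) (vnil Nat) (λ (o : Nat) → λ (θ : Vec Nat zero) → θ) zero)))) (vnil (Vec Nat (succ (succ (succ zero)))))
  ~> vcons (Vec Nat (succ (succ (succ zero)))) zero (vcons Nat (succ (succ zero)) zero (vcons Nat (succ zero) (succ (succ (succ (succ (succ (succ zero)))))) (vcons Nat zero (succ (succ (succ (succ zero)))) (vnil Nat)))) (vnil (Vec Nat (succ (succ (succ zero)))))
the term's type:
  Vec (Vec Nat (succ (succ (succ zero)))) (succ zero)


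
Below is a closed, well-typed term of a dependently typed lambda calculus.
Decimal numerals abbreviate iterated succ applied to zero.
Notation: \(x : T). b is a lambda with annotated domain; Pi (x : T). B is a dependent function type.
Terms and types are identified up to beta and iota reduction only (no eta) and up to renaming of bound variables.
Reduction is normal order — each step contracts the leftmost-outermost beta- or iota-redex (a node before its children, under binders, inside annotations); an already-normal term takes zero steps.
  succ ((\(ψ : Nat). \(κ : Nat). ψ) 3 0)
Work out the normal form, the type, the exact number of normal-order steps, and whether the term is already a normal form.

resulting normal form:
  4
type:
  Nat
normal-order step count: 2
started in normal form: no
first redex: a beta-redex


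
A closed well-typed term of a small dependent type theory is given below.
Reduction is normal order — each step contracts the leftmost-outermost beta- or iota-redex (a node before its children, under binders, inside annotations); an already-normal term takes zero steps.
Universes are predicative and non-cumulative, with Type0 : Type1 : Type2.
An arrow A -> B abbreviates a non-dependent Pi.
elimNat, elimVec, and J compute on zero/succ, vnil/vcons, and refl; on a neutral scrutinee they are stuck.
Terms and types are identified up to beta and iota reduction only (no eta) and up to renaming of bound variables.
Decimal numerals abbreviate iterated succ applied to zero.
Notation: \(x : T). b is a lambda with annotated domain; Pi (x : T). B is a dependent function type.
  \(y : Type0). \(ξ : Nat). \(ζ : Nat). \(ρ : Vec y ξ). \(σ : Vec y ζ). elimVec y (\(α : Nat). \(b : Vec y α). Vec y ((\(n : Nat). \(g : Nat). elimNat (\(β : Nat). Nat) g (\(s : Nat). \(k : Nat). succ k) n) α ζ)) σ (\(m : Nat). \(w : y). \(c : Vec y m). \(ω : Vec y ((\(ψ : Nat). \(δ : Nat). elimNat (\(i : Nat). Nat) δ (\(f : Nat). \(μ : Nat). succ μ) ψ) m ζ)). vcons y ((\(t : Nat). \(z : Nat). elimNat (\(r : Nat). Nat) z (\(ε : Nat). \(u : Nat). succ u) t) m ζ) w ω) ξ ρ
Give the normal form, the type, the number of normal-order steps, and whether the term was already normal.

reduced normal form:
  \(y : Type0). \(ξ : Nat). \(ζ : Nat). \(ρ : Vec y ξ). \(σ : Vec y ζ). elimVec y (\(α : Nat). \(b : Vec y α). Vec y (elimNat (\(n : Nat). Nat) ζ (\(g : Nat). \(β : Nat). succ β) α)) σ (\(s : Nat). \(k : y). \(m : Vec y s). \(w : Vec y (elimNat (\(c : Nat). Nat) ζ (\(ω : Nat). \(ψ : Nat). succ ψ) s)). vcons y (elimNat (\(δ : Nat). Nat) ζ (\(i : Nat). \(f : Nat). succ f) s) k w) ξ ρ
type:
  Pi (y : Type0). Pi (ξ : Nat). Pi (ζ : Nat). Vec y ξ -> Vec y ζ -> Vec y (elimNat (\(ρ : Nat). Nat) ζ (\(σ : Nat). \(α : Nat). succ α) ξ)
steps to reach normal form (normal order): 6
term was already normal: no
first contracted redex: a beta-redex


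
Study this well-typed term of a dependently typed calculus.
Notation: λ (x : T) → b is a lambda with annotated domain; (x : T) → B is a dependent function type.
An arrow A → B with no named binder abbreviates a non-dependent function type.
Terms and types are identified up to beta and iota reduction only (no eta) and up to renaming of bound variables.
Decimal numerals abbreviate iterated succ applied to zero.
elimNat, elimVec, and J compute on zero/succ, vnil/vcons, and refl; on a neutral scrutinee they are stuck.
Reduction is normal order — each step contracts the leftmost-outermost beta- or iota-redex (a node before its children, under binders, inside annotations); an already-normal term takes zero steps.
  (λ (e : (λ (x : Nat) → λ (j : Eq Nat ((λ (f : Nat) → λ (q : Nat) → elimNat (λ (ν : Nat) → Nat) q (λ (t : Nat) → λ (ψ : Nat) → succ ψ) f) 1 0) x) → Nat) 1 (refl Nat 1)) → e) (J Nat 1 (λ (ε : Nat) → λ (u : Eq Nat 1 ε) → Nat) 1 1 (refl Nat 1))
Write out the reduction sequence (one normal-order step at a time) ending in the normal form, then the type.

normal-order reduction sequence:
  (λ (e : (λ (x : Nat) → λ (j : Eq Nat ((λ (f : Nat) → λ (q : Nat) → elimNat (λ (ν : Nat) → Nat) q (λ (t : Nat) → λ (ψ : Nat) → succ ψ) f) 1 0) x) → Nat) 1 (refl Nat 1)) → e) (J Nat 1 (λ (ε : Nat) → λ (u : Eq Nat 1 ε) → Nat) 1 1 (refl Nat 1))
  ~> J Nat 1 (λ (e : Nat) → λ (x : Eq Nat 1 e) → Nat) 1 1 (refl Nat 1)
  ~> 1
inferred type:
  Nat


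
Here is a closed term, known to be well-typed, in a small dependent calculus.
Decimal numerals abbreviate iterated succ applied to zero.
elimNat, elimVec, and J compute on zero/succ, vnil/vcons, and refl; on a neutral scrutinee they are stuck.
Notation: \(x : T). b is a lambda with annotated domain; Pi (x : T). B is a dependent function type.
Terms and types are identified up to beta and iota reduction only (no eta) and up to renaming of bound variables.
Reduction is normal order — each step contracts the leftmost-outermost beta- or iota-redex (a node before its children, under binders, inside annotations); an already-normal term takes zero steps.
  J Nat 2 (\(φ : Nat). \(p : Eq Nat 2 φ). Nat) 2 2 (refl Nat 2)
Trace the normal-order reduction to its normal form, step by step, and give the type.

normal-order reduction sequence:
  J Nat 2 (\(φ : Nat). \(p : Eq Nat 2 φ). Nat) 2 2 (refl Nat 2)
  ~> 2
the term's type:
  Nat


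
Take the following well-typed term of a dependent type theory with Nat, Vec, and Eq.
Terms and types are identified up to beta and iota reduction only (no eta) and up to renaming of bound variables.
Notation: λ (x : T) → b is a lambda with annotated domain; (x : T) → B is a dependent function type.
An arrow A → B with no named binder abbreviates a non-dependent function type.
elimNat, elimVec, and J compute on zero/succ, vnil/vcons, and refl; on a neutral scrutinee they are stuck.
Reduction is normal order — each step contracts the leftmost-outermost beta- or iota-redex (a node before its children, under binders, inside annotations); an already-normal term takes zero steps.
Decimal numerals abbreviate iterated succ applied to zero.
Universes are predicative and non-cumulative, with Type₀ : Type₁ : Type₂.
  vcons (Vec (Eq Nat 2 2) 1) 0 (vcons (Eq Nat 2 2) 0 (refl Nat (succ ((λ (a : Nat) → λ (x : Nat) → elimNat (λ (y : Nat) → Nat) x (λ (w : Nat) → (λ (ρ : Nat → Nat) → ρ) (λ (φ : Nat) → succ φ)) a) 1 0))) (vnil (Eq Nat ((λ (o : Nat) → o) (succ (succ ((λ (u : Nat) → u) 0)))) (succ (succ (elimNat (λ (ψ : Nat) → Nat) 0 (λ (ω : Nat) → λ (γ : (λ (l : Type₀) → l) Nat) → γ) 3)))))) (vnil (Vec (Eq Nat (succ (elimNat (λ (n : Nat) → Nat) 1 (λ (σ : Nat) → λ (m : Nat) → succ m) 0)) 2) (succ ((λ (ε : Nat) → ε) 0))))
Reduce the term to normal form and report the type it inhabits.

normal form:
  vcons (Vec (Eq Nat 2 2) 1) 0 (vcons (Eq Nat 2 2) 0 (refl Nat 2) (vnil (Eq Nat 2 2))) (vnil (Vec (Eq Nat 2 2) 1))
inferred type:
  Vec (Vec (Eq Nat 2 2) 1) 1


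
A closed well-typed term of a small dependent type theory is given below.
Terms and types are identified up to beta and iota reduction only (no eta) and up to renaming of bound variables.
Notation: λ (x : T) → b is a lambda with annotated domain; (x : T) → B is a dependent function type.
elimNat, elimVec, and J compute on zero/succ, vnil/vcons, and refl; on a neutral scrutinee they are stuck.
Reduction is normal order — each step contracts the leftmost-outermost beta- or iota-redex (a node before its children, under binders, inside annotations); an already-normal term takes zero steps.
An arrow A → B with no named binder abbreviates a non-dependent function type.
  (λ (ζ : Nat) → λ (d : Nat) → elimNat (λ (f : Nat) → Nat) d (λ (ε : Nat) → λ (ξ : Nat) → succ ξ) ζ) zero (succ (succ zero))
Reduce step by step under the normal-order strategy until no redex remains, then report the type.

normal-order reduction:
  (λ (ζ : Nat) → λ (d : Nat) → elimNat (λ (f : Nat) → Nat) d (λ (ε : Nat) → λ (ξ : Nat) → succ ξ) ζ) zero (succ (succ zero))
  ~> (λ (ζ : Nat) → elimNat (λ (d : Nat) → Nat) ζ (λ (f : Nat) → λ (ε : Nat) → succ ε) zero) (succ (succ zero))
  ~> elimNat (λ (ζ : Nat) → Nat) (succ (succ zero)) (λ (d : Nat) → λ (f : Nat) → succ f) zero
  ~> succ (succ zero)
the term's type:
  Nat


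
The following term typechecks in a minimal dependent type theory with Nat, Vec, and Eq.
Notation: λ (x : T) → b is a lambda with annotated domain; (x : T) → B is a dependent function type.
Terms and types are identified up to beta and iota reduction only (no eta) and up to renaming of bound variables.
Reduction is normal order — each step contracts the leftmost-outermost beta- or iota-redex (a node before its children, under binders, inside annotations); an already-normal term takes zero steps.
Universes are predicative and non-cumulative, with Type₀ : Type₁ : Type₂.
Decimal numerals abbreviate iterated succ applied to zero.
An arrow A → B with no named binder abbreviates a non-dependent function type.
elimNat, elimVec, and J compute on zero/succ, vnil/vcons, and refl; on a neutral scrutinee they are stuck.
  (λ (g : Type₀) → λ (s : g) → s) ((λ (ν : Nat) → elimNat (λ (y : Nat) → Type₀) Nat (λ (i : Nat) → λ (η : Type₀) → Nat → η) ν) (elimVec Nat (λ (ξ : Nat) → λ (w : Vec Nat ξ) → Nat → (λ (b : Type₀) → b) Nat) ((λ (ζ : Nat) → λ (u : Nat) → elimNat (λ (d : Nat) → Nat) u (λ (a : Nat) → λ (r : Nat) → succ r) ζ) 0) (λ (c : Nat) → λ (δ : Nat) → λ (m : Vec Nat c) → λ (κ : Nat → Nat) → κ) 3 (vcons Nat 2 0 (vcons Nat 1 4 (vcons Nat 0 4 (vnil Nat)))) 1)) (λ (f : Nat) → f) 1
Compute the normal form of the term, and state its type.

reduced normal form:
  1
type:
  Nat
observation: normalization takes exactly 3 steps under the normal-order strategy.


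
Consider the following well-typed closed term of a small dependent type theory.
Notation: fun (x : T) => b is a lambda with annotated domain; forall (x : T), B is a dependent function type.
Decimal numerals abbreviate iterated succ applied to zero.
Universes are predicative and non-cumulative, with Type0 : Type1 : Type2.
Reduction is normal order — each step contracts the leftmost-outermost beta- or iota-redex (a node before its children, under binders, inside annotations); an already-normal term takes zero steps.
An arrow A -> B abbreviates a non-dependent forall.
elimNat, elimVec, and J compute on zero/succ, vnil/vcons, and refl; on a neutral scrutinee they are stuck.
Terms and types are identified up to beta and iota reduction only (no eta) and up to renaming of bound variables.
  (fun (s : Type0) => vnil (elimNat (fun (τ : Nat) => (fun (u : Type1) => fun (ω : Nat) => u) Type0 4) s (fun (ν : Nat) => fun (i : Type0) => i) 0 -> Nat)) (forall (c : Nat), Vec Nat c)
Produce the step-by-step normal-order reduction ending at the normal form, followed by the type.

normal-order reduction:
  (fun (s : Type0) => vnil (elimNat (fun (τ : Nat) => (fun (u : Type1) => fun (ω : Nat) => u) Type0 4) s (fun (ν : Nat) => fun (i : Type0) => i) 0 -> Nat)) (forall (c : Nat), Vec Nat c)
  ~> vnil (elimNat (fun (s : Nat) => (fun (τ : Type1) => fun (u : Nat) => τ) Type0 4) (forall (ω : Nat), Vec Nat ω) (fun (ν : Nat) => fun (i : Type0) => i) 0 -> Nat)
  ~> vnil ((forall (s : Nat), Vec Nat s) -> Nat)
type:
  Vec ((forall (s : Nat), Vec Nat s) -> Nat) 0


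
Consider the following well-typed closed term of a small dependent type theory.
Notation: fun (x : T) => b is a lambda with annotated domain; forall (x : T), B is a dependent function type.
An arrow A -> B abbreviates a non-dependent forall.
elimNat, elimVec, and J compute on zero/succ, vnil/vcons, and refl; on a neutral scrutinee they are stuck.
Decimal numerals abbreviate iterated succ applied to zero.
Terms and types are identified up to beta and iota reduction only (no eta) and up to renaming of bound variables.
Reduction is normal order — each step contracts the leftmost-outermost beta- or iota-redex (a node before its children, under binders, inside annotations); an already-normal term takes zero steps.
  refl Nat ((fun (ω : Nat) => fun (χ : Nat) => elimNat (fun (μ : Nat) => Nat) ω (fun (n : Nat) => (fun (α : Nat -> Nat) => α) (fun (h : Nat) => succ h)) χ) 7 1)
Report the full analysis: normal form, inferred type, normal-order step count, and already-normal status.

reduced normal form:
  refl Nat 8
type:
  Eq Nat 8 8
normal-order step count: 7
already normal: no
first redex: a beta-redex


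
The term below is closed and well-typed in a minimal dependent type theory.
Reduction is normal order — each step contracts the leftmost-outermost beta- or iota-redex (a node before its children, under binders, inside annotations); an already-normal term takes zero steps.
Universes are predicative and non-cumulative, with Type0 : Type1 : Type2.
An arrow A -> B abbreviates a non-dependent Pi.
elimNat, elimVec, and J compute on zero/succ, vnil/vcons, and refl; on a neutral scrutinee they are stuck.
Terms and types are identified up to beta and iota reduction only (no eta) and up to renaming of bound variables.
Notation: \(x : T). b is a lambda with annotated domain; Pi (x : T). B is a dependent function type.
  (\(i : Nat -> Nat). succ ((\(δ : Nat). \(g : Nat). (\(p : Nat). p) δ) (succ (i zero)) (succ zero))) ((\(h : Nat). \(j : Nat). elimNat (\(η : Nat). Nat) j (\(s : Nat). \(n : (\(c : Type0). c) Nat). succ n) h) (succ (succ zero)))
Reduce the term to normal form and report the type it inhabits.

reduced normal form:
  succ (succ (succ (succ zero)))
the term's type:
  Nat


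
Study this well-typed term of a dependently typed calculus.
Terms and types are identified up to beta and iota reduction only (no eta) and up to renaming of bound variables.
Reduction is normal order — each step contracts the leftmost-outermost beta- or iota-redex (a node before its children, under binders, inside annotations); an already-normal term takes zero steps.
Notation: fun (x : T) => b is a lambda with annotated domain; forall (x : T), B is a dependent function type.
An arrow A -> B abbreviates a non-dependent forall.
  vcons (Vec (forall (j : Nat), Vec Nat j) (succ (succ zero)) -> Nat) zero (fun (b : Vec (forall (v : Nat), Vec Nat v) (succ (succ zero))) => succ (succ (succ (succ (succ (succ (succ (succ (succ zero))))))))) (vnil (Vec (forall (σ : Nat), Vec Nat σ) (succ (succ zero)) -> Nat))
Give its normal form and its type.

reduced normal form:
  vcons (Vec (forall (j : Nat), Vec Nat j) (succ (succ zero)) -> Nat) zero (fun (b : Vec (forall (v : Nat), Vec Nat v) (succ (succ zero))) => succ (succ (succ (succ (succ (succ (succ (succ (succ zero))))))))) (vnil (Vec (forall (σ : Nat), Vec Nat σ) (succ (succ zero)) -> Nat))
inferred type:
  Vec (Vec (forall (j : Nat), Vec Nat j) (succ (succ zero)) -> Nat) (succ zero)


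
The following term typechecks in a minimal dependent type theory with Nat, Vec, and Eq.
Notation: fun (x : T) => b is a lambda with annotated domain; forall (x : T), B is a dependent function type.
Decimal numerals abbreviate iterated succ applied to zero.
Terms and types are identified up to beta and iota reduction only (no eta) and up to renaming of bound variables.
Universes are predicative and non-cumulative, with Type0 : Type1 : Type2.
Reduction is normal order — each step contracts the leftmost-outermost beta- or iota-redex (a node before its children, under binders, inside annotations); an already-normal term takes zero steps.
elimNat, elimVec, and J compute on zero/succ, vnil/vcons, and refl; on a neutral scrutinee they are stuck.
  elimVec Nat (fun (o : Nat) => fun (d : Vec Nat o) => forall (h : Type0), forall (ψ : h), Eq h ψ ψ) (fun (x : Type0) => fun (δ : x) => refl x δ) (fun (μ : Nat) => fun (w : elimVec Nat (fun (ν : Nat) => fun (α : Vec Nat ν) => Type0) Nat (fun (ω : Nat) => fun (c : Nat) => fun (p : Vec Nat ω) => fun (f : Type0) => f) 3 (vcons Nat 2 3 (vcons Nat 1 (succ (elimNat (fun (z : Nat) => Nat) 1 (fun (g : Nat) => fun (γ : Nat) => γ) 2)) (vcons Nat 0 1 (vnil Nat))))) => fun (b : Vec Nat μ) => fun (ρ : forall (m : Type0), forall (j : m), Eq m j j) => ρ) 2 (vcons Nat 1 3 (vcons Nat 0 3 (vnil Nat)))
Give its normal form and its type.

reduced normal form:
  fun (o : Type0) => fun (d : o) => refl o d
the term's type:
  forall (o : Type0), forall (d : o), Eq o d d
observation: the leftmost-outermost redex is an elimVec iota-redex, and normalization takes 11 steps.


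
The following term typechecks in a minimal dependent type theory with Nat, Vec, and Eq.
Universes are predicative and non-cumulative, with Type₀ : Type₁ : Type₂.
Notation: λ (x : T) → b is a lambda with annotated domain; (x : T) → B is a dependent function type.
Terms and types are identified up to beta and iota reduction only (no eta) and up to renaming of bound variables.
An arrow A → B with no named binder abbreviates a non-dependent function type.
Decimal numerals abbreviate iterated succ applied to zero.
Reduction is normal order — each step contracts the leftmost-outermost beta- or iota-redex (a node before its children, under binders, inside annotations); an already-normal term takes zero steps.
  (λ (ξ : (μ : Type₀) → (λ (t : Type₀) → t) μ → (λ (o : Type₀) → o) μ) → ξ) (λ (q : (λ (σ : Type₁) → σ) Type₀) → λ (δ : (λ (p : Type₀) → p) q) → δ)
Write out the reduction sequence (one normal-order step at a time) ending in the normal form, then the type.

normal-order reduction:
  (λ (ξ : (μ : Type₀) → (λ (t : Type₀) → t) μ → (λ (o : Type₀) → o) μ) → ξ) (λ (q : (λ (σ : Type₁) → σ) Type₀) → λ (δ : (λ (p : Type₀) → p) q) → δ)
  ~> λ (ξ : (λ (μ : Type₁) → μ) Type₀) → λ (t : (λ (o : Type₀) → o) ξ) → t
  ~> λ (ξ : Type₀) → λ (μ : (λ (t : Type₀) → t) ξ) → μ
  ~> λ (ξ : Type₀) → λ (μ : ξ) → μ
the term's type:
  (ξ : Type₀) → ξ → ξ


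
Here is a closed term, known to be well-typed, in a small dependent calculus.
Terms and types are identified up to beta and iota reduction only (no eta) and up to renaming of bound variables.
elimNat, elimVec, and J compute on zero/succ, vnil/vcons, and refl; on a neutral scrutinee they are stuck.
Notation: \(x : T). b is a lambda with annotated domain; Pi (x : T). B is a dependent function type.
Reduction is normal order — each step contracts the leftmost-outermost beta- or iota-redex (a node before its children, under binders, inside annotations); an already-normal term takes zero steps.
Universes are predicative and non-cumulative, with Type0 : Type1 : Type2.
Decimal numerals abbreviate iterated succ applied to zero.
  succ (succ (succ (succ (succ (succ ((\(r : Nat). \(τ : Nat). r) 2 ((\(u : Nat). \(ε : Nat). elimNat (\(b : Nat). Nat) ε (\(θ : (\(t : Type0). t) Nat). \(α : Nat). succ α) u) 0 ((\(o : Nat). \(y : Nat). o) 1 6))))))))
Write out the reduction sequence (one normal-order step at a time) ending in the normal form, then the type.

normal-order reduction sequence:
  succ (succ (succ (succ (succ (succ ((\(r : Nat). \(τ : Nat). r) 2 ((\(u : Nat). \(ε : Nat). elimNat (\(b : Nat). Nat) ε (\(θ : (\(t : Type0). t) Nat). \(α : Nat). succ α) u) 0 ((\(o : Nat). \(y : Nat). o) 1 6))))))))
  ~> succ (succ (succ (succ (succ (succ ((\(r : Nat). 2) ((\(τ : Nat). \(u : Nat). elimNat (\(ε : Nat). Nat) u (\(b : (\(θ : Type0). θ) Nat). \(t : Nat). succ t) τ) 0 ((\(α : Nat). \(o : Nat). α) 1 6))))))))
  ~> 8
type:
  Nat


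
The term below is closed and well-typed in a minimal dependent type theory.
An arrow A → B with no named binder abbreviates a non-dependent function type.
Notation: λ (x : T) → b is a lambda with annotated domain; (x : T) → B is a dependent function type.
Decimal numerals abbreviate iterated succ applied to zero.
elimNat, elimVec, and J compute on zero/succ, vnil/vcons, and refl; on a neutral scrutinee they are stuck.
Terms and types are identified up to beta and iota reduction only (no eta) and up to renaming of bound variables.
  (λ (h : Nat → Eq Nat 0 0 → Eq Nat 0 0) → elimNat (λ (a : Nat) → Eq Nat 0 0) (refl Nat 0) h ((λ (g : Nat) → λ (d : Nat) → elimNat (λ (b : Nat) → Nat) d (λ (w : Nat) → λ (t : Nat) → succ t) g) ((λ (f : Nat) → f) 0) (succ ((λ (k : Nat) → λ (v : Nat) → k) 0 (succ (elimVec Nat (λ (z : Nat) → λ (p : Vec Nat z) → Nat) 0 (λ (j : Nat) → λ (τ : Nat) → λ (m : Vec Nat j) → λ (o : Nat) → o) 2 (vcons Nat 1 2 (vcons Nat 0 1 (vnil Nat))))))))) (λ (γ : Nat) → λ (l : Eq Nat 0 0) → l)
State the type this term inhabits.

type:
  Eq Nat 0 0


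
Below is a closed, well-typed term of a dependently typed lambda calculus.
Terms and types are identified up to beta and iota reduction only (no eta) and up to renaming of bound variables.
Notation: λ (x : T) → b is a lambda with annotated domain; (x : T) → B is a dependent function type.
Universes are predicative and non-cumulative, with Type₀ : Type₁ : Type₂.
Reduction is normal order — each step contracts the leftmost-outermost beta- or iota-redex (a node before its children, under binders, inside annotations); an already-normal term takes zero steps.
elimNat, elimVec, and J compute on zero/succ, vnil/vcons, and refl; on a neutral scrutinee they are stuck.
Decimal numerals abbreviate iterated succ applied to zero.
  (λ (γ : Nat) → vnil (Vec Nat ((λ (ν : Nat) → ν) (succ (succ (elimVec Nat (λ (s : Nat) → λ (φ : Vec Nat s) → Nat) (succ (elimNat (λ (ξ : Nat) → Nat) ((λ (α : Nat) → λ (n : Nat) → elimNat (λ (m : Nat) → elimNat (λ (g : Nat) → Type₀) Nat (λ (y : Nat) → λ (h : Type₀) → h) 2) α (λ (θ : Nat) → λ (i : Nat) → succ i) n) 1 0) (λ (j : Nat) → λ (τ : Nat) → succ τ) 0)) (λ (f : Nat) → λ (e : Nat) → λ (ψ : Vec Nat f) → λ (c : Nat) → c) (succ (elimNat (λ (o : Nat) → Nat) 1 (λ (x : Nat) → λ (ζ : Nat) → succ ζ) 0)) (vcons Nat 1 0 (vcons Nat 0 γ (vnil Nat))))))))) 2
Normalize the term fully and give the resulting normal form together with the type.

normal form:
  vnil (Vec Nat 4)
inferred type:
  Vec (Vec Nat 4) 0
observation: 17 normal-order steps normalize the term, beginning with a beta-redex.


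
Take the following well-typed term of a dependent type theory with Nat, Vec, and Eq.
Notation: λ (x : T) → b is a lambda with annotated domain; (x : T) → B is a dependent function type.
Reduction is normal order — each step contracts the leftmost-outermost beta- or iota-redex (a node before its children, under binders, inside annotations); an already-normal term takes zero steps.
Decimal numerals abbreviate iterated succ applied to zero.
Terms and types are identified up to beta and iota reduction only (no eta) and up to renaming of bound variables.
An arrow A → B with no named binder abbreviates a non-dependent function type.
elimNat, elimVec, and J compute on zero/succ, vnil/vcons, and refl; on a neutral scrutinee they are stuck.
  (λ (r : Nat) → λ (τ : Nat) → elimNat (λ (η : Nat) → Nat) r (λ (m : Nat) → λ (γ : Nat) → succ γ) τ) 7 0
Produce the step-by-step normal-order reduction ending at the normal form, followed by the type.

normal-order reduction sequence:
  (λ (r : Nat) → λ (τ : Nat) → elimNat (λ (η : Nat) → Nat) r (λ (m : Nat) → λ (γ : Nat) → succ γ) τ) 7 0
  ~> (λ (r : Nat) → elimNat (λ (τ : Nat) → Nat) 7 (λ (η : Nat) → λ (m : Nat) → succ m) r) 0
  ~> elimNat (λ (r : Nat) → Nat) 7 (λ (τ : Nat) → λ (η : Nat) → succ η) 0
  ~> 7
inferred type:
  Nat


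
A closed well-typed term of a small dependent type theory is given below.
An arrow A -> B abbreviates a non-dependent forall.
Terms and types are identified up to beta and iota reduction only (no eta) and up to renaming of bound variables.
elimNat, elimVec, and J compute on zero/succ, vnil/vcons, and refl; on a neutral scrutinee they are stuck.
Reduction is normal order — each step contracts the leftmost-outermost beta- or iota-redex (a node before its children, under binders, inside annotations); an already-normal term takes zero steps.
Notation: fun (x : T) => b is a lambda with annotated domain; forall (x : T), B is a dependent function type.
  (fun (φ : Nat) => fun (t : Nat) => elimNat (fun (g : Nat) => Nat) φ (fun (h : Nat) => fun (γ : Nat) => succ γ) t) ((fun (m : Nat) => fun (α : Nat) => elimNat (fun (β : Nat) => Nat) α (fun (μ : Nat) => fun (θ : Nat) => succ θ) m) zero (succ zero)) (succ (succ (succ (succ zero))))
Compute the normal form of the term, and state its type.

reduced normal form:
  succ (succ (succ (succ (succ zero))))
inferred type:
  Nat
observation: the term reaches its normal form after 18 normal-order steps.
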